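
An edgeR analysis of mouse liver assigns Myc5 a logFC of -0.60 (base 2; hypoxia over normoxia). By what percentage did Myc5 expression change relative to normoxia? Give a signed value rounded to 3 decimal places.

-34.025%

Fold change = 2^(-0.60) = 0.6598
Percent change = (FC − 1) × 100% = (0.6598 − 1) × 100 = -34.025%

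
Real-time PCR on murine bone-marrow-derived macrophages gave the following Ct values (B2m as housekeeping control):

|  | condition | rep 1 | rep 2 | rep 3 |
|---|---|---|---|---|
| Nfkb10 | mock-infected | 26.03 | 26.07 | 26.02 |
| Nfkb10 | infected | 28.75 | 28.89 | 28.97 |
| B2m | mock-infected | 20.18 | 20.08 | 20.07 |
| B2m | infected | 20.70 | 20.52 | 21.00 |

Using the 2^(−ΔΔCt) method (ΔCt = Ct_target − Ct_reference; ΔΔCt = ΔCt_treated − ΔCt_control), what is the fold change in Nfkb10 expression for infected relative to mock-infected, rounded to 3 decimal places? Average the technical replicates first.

Mean Ct: Nfkb10 mock-infected 26.040; Nfkb10 infected 28.870; B2m mock-infected 20.110; B2m infected 20.740
ΔCt(mock-infected) = 26.040 − 20.110 = 5.930
ΔCt(infected) = 28.870 − 20.740 = 8.130
ΔΔCt = 8.130 − 5.930 = 2.200
Fold change = 2^(−2.200) = 0.2176

0.218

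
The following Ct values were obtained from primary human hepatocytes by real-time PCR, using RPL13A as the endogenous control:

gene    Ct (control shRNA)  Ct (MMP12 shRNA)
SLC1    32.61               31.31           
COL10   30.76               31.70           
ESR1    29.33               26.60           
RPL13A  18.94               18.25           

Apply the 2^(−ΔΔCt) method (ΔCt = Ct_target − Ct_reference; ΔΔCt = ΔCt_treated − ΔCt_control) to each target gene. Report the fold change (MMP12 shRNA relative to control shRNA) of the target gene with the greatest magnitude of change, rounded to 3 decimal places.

SLC1: ΔΔCt = (31.31−18.25) − (32.61−18.94) = 13.06 − 13.67 = -0.61; fold change = 2^0.61 = 1.526
COL10: ΔΔCt = (31.70−18.25) − (30.76−18.94) = 13.45 − 11.82 = 1.63; fold change = 2^-1.63 = 0.323
ESR1: ΔΔCt = (26.60−18.25) − (29.33−18.94) = 8.35 − 10.39 = -2.04; fold change = 2^2.04 = 4.112
ESR1 has the largest |ΔΔCt| = 2.04.

4.112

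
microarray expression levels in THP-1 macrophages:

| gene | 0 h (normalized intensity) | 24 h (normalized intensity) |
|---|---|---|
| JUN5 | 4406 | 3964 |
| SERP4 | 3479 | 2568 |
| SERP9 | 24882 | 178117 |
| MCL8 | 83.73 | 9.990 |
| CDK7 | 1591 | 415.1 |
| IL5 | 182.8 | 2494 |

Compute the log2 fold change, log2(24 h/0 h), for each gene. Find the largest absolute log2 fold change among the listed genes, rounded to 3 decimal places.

3.770

log2(3964/4406) = -0.153  (JUN5)
log2(2568/3479) = -0.438  (SERP4)
log2(178117/24882) = 2.840  (SERP9)
log2(9.990/83.73) = -3.067  (MCL8)
log2(415.1/1591) = -1.938  (CDK7)
log2(2494/182.8) = 3.770  (IL5)
The largest magnitude belongs to IL5.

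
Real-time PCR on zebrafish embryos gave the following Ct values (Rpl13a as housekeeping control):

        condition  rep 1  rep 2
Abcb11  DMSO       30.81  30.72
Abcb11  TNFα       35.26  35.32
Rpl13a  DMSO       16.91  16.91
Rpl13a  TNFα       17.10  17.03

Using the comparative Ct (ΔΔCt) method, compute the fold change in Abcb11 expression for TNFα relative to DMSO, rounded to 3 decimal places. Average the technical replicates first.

Mean Ct: Abcb11 DMSO 30.765; Abcb11 TNFα 35.290; Rpl13a DMSO 16.910; Rpl13a TNFα 17.065
ΔCt(DMSO) = 30.765 − 16.910 = 13.855
ΔCt(TNFα) = 35.290 − 17.065 = 18.225
ΔΔCt = 18.225 − 13.855 = 4.370
Fold change = 2^(−4.370) = 0.0484

0.048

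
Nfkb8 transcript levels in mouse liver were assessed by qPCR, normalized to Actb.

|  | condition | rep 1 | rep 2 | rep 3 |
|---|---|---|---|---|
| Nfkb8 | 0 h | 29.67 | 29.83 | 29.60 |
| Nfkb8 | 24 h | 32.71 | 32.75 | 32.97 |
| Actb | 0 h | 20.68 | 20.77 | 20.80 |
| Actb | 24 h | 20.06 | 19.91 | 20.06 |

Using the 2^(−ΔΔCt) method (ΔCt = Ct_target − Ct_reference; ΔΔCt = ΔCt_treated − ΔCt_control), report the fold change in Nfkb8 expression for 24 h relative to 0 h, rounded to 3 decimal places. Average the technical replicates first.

0.069

Mean Ct: Nfkb8 0 h 29.700; Nfkb8 24 h 32.810; Actb 0 h 20.750; Actb 24 h 20.010
ΔCt(0 h) = 29.700 − 20.750 = 8.950
ΔCt(24 h) = 32.810 − 20.010 = 12.800
ΔΔCt = 12.800 − 8.950 = 3.850
Fold change = 2^(−3.850) = 0.0693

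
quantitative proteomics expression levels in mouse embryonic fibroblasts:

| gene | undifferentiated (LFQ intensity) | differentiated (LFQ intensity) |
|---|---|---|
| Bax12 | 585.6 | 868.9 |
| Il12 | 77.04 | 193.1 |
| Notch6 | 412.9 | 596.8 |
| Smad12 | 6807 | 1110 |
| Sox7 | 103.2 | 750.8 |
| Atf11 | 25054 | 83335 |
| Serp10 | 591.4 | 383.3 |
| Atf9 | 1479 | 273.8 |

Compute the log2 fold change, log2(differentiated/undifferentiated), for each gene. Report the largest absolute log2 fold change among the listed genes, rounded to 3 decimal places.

log2(868.9/585.6) = 0.569  (Bax12)
log2(193.1/77.04) = 1.326  (Il12)
log2(596.8/412.9) = 0.531  (Notch6)
log2(1110/6807) = -2.616  (Smad12)
log2(750.8/103.2) = 2.863  (Sox7)
log2(83335/25054) = 1.734  (Atf11)
log2(383.3/591.4) = -0.626  (Serp10)
log2(273.8/1479) = -2.433  (Atf9)
The largest magnitude belongs to Sox7.

2.863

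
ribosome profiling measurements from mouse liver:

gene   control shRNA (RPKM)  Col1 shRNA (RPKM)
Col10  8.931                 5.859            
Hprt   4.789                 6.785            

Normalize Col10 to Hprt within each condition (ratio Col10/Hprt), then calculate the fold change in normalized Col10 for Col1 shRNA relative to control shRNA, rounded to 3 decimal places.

Col10/Hprt (control shRNA) = 8.931 / 4.789 = 1.8649
Col10/Hprt (Col1 shRNA) = 5.859 / 6.785 = 0.86352
Fold change = 0.86352 / 1.8649 = 0.4630

0.463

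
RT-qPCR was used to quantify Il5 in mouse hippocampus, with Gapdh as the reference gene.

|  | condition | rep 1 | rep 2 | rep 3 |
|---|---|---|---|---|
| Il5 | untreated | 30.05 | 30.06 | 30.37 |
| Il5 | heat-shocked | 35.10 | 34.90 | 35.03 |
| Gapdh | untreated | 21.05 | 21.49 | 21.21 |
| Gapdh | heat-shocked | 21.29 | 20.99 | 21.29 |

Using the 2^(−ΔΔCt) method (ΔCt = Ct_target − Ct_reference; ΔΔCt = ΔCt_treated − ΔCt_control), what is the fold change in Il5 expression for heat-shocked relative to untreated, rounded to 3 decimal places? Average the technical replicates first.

0.033

Mean Ct: Il5 untreated 30.160; Il5 heat-shocked 35.010; Gapdh untreated 21.250; Gapdh heat-shocked 21.190
ΔCt(untreated) = 30.160 − 21.250 = 8.910
ΔCt(heat-shocked) = 35.010 − 21.190 = 13.820
ΔΔCt = 13.820 − 8.910 = 4.910
Fold change = 2^(−4.910) = 0.0333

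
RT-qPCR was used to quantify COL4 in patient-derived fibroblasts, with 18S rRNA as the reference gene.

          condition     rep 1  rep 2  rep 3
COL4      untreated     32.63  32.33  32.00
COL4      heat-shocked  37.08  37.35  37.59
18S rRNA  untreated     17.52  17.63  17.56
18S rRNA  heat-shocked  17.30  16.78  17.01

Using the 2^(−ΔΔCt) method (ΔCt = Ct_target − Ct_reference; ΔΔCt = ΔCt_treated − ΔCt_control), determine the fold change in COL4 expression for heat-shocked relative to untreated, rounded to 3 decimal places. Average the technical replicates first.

0.021

Mean Ct: COL4 untreated 32.320; COL4 heat-shocked 37.340; 18S rRNA untreated 17.570; 18S rRNA heat-shocked 17.030
ΔCt(untreated) = 32.320 − 17.570 = 14.750
ΔCt(heat-shocked) = 37.340 − 17.030 = 20.310
ΔΔCt = 20.310 − 14.750 = 5.560
Fold change = 2^(−5.560) = 0.0212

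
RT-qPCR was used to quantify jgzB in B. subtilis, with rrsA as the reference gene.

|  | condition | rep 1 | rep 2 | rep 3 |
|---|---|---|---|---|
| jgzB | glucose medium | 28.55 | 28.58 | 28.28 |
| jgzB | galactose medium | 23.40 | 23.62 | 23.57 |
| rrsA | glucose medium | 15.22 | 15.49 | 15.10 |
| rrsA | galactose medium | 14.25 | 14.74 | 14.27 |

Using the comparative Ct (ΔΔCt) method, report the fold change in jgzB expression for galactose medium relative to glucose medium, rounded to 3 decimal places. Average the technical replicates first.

Mean Ct: jgzB glucose medium 28.470; jgzB galactose medium 23.530; rrsA glucose medium 15.270; rrsA galactose medium 14.420
ΔCt(glucose medium) = 28.470 − 15.270 = 13.200
ΔCt(galactose medium) = 23.530 − 14.420 = 9.110
ΔΔCt = 9.110 − 13.200 = -4.090
Fold change = 2^(−(-4.090)) = 2^4.090 = 17.0299

17.030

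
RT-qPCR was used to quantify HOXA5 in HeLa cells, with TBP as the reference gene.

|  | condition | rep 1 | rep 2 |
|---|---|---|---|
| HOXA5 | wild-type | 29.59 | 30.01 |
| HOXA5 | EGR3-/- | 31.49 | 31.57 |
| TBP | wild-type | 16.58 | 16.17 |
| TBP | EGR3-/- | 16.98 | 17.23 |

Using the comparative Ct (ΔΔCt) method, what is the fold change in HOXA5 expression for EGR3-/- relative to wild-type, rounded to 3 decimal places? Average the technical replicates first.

0.500

Mean Ct: HOXA5 wild-type 29.800; HOXA5 EGR3-/- 31.530; TBP wild-type 16.375; TBP EGR3-/- 17.105
ΔCt(wild-type) = 29.800 − 16.375 = 13.425
ΔCt(EGR3-/-) = 31.530 − 17.105 = 14.425
ΔΔCt = 14.425 − 13.425 = 1.000
Fold change = 2^(−1.000) = 0.5000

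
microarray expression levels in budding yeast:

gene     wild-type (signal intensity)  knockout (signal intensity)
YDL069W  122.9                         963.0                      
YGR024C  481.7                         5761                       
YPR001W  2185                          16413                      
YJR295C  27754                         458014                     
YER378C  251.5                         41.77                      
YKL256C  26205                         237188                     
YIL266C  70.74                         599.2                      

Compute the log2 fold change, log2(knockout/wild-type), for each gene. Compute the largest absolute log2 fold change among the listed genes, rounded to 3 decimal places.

4.045

log2(963.0/122.9) = 2.970  (YDL069W)
log2(5761/481.7) = 3.580  (YGR024C)
log2(16413/2185) = 2.909  (YPR001W)
log2(458014/27754) = 4.045  (YJR295C)
log2(41.77/251.5) = -2.590  (YER378C)
log2(237188/26205) = 3.178  (YKL256C)
log2(599.2/70.74) = 3.082  (YIL266C)
The largest magnitude belongs to YJR295C.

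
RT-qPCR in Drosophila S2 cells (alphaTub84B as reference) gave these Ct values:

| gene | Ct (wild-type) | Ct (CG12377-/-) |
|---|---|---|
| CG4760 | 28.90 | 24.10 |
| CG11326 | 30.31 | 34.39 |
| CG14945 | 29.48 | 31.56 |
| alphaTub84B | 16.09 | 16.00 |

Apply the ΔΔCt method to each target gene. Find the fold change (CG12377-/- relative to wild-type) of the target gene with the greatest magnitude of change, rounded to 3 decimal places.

26.173

CG4760: ΔΔCt = (24.10−16.00) − (28.90−16.09) = 8.10 − 12.81 = -4.71; fold change = 2^4.71 = 26.173
CG11326: ΔΔCt = (34.39−16.00) − (30.31−16.09) = 18.39 − 14.22 = 4.17; fold change = 2^-4.17 = 0.056
CG14945: ΔΔCt = (31.56−16.00) − (29.48−16.09) = 15.56 − 13.39 = 2.17; fold change = 2^-2.17 = 0.222
CG4760 has the largest |ΔΔCt| = 4.71.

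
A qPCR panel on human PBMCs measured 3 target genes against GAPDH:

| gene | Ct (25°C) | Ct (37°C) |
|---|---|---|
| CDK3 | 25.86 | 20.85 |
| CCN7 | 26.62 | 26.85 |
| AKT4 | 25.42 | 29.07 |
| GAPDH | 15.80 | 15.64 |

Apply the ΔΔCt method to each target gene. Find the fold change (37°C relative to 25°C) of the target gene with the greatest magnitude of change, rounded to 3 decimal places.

28.840

CDK3: ΔΔCt = (20.85−15.64) − (25.86−15.80) = 5.21 − 10.06 = -4.85; fold change = 2^4.85 = 28.840
CCN7: ΔΔCt = (26.85−15.64) − (26.62−15.80) = 11.21 − 10.82 = 0.39; fold change = 2^-0.39 = 0.763
AKT4: ΔΔCt = (29.07−15.64) − (25.42−15.80) = 13.43 − 9.62 = 3.81; fold change = 2^-3.81 = 0.071
CDK3 has the largest |ΔΔCt| = 4.85.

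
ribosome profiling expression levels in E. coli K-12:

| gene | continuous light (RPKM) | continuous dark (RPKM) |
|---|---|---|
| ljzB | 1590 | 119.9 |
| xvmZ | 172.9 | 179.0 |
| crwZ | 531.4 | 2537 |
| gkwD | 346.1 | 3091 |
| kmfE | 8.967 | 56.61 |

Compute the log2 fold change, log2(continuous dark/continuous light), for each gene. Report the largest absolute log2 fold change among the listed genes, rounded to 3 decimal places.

3.729

log2(119.9/1590) = -3.729  (ljzB)
log2(179.0/172.9) = 0.050  (xvmZ)
log2(2537/531.4) = 2.255  (crwZ)
log2(3091/346.1) = 3.159  (gkwD)
log2(56.61/8.967) = 2.658  (kmfE)
The largest magnitude belongs to ljzB.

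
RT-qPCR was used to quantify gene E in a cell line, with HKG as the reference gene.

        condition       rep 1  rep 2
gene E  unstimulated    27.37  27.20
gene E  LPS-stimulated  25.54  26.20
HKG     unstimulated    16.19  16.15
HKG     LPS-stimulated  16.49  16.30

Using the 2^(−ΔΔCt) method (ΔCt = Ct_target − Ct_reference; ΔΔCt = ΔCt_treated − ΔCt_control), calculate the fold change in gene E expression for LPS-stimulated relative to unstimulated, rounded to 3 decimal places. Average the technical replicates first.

3.117

Mean Ct: gene E unstimulated 27.285; gene E LPS-stimulated 25.870; HKG unstimulated 16.170; HKG LPS-stimulated 16.395
ΔCt(unstimulated) = 27.285 − 16.170 = 11.115
ΔCt(LPS-stimulated) = 25.870 − 16.395 = 9.475
ΔΔCt = 9.475 − 11.115 = -1.640
Fold change = 2^(−(-1.640)) = 2^1.640 = 3.1167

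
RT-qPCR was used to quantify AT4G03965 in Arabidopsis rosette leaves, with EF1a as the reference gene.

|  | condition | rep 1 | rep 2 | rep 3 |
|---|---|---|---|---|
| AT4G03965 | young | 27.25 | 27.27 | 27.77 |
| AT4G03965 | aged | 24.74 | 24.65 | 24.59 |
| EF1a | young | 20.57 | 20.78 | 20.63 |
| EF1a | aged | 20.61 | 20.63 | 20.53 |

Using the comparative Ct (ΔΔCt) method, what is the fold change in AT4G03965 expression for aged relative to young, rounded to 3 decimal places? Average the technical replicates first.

6.498

Mean Ct: AT4G03965 young 27.430; AT4G03965 aged 24.660; EF1a young 20.660; EF1a aged 20.590
ΔCt(young) = 27.430 − 20.660 = 6.770
ΔCt(aged) = 24.660 − 20.590 = 4.070
ΔΔCt = 4.070 − 6.770 = -2.700
Fold change = 2^(−(-2.700)) = 2^2.700 = 6.4980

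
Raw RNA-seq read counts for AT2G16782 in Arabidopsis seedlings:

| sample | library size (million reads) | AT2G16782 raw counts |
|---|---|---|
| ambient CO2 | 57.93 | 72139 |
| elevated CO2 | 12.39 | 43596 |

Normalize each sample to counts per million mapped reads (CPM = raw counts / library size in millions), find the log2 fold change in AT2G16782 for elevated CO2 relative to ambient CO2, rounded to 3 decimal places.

CPM(ambient CO2) = 72139 / 57.93 = 1245.2788
CPM(elevated CO2) = 43596 / 12.39 = 3518.6441
Fold change = 3518.6441 / 1245.2788 = 2.82559
log2(2.82559) = 1.4986

1.499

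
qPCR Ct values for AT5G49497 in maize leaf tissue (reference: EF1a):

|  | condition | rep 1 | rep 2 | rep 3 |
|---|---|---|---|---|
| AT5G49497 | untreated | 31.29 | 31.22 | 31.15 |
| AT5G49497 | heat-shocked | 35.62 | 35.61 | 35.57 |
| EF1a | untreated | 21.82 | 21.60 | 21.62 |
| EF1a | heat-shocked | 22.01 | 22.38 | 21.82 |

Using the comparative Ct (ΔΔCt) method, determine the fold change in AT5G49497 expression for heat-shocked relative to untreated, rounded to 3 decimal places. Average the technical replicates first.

0.063

Mean Ct: AT5G49497 untreated 31.220; AT5G49497 heat-shocked 35.600; EF1a untreated 21.680; EF1a heat-shocked 22.070
ΔCt(untreated) = 31.220 − 21.680 = 9.540
ΔCt(heat-shocked) = 35.600 − 22.070 = 13.530
ΔΔCt = 13.530 − 9.540 = 3.990
Fold change = 2^(−3.990) = 0.0629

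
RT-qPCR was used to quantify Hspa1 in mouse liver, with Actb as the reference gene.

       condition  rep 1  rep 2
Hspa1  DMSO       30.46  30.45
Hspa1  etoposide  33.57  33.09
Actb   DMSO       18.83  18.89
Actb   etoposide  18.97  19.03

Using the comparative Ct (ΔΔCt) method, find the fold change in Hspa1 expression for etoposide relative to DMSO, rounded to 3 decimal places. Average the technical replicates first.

Mean Ct: Hspa1 DMSO 30.455; Hspa1 etoposide 33.330; Actb DMSO 18.860; Actb etoposide 19.000
ΔCt(DMSO) = 30.455 − 18.860 = 11.595
ΔCt(etoposide) = 33.330 − 19.000 = 14.330
ΔΔCt = 14.330 − 11.595 = 2.735
Fold change = 2^(−2.735) = 0.1502

0.150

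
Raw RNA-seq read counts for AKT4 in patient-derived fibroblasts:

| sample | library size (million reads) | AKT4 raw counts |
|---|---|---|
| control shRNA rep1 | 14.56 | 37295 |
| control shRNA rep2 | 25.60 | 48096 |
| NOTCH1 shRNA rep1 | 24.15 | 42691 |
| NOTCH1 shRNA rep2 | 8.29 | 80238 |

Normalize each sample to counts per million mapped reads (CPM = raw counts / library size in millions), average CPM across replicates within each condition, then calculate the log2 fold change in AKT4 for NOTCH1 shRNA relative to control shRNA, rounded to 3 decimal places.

CPM(control shRNA rep1) = 37295 / 14.56 = 2561.4698
CPM(control shRNA rep2) = 48096 / 25.60 = 1878.7500
CPM(NOTCH1 shRNA rep1) = 42691 / 24.15 = 1767.7433
CPM(NOTCH1 shRNA rep2) = 80238 / 8.29 = 9678.8902
mean CPM(control shRNA) = 2220.1099; mean CPM(NOTCH1 shRNA) = 5723.3168
Fold change = 5723.3168 / 2220.1099 = 2.57794
log2(2.57794) = 1.3662

1.366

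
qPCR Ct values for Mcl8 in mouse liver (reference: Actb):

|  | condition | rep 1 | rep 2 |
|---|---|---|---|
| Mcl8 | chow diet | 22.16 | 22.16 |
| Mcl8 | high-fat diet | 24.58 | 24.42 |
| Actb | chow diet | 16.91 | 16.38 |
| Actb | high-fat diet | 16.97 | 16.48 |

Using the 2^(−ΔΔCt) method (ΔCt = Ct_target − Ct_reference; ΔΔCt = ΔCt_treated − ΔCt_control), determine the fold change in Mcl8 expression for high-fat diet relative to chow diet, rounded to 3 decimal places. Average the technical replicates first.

Mean Ct: Mcl8 chow diet 22.160; Mcl8 high-fat diet 24.500; Actb chow diet 16.645; Actb high-fat diet 16.725
ΔCt(chow diet) = 22.160 − 16.645 = 5.515
ΔCt(high-fat diet) = 24.500 − 16.725 = 7.775
ΔΔCt = 7.775 − 5.515 = 2.260
Fold change = 2^(−2.260) = 0.2088

0.209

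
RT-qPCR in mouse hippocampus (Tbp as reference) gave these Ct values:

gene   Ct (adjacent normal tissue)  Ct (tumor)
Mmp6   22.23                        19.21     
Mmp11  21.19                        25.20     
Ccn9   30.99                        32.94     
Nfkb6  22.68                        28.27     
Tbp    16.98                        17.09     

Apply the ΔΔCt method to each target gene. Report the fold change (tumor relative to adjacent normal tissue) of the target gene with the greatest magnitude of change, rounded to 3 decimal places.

Mmp6: ΔΔCt = (19.21−17.09) − (22.23−16.98) = 2.12 − 5.25 = -3.13; fold change = 2^3.13 = 8.754
Mmp11: ΔΔCt = (25.20−17.09) − (21.19−16.98) = 8.11 − 4.21 = 3.90; fold change = 2^-3.90 = 0.067
Ccn9: ΔΔCt = (32.94−17.09) − (30.99−16.98) = 15.85 − 14.01 = 1.84; fold change = 2^-1.84 = 0.279
Nfkb6: ΔΔCt = (28.27−17.09) − (22.68−16.98) = 11.18 − 5.70 = 5.48; fold change = 2^-5.48 = 0.022
Nfkb6 has the largest |ΔΔCt| = 5.48.

0.022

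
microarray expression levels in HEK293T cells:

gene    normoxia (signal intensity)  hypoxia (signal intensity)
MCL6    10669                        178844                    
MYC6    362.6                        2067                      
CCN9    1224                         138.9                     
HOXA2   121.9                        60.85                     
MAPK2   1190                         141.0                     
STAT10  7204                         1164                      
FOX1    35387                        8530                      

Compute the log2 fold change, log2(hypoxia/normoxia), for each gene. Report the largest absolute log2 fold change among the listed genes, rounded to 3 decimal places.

4.067

log2(178844/10669) = 4.067  (MCL6)
log2(2067/362.6) = 2.511  (MYC6)
log2(138.9/1224) = -3.139  (CCN9)
log2(60.85/121.9) = -1.002  (HOXA2)
log2(141.0/1190) = -3.077  (MAPK2)
log2(1164/7204) = -2.630  (STAT10)
log2(8530/35387) = -2.053  (FOX1)
The largest magnitude belongs to MCL6.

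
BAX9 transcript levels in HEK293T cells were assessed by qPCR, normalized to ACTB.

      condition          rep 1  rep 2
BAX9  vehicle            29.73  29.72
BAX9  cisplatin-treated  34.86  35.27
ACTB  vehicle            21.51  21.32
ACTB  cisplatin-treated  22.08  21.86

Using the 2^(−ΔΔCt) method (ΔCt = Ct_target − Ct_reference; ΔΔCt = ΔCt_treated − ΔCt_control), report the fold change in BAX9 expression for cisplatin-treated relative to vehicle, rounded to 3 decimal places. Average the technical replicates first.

0.036

Mean Ct: BAX9 vehicle 29.725; BAX9 cisplatin-treated 35.065; ACTB vehicle 21.415; ACTB cisplatin-treated 21.970
ΔCt(vehicle) = 29.725 − 21.415 = 8.310
ΔCt(cisplatin-treated) = 35.065 − 21.970 = 13.095
ΔΔCt = 13.095 − 8.310 = 4.785
Fold change = 2^(−4.785) = 0.0363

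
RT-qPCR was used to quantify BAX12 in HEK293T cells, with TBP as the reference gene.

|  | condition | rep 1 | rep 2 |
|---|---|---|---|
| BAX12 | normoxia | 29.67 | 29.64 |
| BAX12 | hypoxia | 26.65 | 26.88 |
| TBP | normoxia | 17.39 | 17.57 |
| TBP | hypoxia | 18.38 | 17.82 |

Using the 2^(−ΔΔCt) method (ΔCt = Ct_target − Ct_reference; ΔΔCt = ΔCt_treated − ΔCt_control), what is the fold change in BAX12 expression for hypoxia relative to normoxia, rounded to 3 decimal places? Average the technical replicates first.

Mean Ct: BAX12 normoxia 29.655; BAX12 hypoxia 26.765; TBP normoxia 17.480; TBP hypoxia 18.100
ΔCt(normoxia) = 29.655 − 17.480 = 12.175
ΔCt(hypoxia) = 26.765 − 18.100 = 8.665
ΔΔCt = 8.665 − 12.175 = -3.510
Fold change = 2^(−(-3.510)) = 2^3.510 = 11.3924

11.392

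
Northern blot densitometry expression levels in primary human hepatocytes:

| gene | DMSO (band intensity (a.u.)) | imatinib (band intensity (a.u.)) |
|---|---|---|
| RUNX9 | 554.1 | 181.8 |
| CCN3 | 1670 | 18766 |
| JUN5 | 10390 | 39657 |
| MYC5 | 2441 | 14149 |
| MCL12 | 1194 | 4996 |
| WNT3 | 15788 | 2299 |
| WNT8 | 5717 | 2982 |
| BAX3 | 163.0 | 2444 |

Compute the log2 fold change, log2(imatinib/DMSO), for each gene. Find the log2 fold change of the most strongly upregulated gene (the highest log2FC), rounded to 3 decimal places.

log2(181.8/554.1) = -1.608  (RUNX9)
log2(18766/1670) = 3.490  (CCN3)
log2(39657/10390) = 1.932  (JUN5)
log2(14149/2441) = 2.535  (MYC5)
log2(4996/1194) = 2.065  (MCL12)
log2(2299/15788) = -2.780  (WNT3)
log2(2982/5717) = -0.939  (WNT8)
log2(2444/163.0) = 3.906  (BAX3)
BAX3 is most strongly upregulated.

3.906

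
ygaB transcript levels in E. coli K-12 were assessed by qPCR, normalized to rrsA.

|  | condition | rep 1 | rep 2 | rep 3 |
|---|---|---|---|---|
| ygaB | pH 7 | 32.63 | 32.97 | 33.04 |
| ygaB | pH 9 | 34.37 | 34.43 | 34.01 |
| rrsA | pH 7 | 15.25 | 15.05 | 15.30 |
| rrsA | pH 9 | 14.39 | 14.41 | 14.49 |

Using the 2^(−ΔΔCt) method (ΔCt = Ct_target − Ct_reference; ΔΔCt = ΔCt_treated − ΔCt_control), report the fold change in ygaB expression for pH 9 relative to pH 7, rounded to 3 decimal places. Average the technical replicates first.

Mean Ct: ygaB pH 7 32.880; ygaB pH 9 34.270; rrsA pH 7 15.200; rrsA pH 9 14.430
ΔCt(pH 7) = 32.880 − 15.200 = 17.680
ΔCt(pH 9) = 34.270 − 14.430 = 19.840
ΔΔCt = 19.840 − 17.680 = 2.160
Fold change = 2^(−2.160) = 0.2238

0.224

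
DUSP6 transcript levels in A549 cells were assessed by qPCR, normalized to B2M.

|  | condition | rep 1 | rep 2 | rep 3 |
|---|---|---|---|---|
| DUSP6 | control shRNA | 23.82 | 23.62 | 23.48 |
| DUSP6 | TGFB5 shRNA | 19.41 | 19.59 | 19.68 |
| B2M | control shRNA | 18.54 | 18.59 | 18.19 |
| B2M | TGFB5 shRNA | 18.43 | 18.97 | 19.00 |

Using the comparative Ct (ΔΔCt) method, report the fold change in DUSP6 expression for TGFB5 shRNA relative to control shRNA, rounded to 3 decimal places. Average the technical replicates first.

Mean Ct: DUSP6 control shRNA 23.640; DUSP6 TGFB5 shRNA 19.560; B2M control shRNA 18.440; B2M TGFB5 shRNA 18.800
ΔCt(control shRNA) = 23.640 − 18.440 = 5.200
ΔCt(TGFB5 shRNA) = 19.560 − 18.800 = 0.760
ΔΔCt = 0.760 − 5.200 = -4.440
Fold change = 2^(−(-4.440)) = 2^4.440 = 21.7057

21.706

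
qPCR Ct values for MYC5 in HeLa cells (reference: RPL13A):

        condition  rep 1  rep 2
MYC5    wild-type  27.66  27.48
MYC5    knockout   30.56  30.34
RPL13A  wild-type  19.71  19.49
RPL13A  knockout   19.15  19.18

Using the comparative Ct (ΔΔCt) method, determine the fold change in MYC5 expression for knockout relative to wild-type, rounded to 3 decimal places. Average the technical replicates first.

Mean Ct: MYC5 wild-type 27.570; MYC5 knockout 30.450; RPL13A wild-type 19.600; RPL13A knockout 19.165
ΔCt(wild-type) = 27.570 − 19.600 = 7.970
ΔCt(knockout) = 30.450 − 19.165 = 11.285
ΔΔCt = 11.285 − 7.970 = 3.315
Fold change = 2^(−3.315) = 0.1005

0.100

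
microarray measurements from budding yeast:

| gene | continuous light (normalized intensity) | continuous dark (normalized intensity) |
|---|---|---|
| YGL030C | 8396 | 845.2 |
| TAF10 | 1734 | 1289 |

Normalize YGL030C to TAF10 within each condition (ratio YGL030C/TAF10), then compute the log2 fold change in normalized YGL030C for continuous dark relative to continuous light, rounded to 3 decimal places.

YGL030C/TAF10 (continuous light) = 8396 / 1734 = 4.842
YGL030C/TAF10 (continuous dark) = 845.2 / 1289 = 0.6557
Fold change = 0.6557 / 4.842 = 0.1354
log2(0.1354) = -2.8845

-2.884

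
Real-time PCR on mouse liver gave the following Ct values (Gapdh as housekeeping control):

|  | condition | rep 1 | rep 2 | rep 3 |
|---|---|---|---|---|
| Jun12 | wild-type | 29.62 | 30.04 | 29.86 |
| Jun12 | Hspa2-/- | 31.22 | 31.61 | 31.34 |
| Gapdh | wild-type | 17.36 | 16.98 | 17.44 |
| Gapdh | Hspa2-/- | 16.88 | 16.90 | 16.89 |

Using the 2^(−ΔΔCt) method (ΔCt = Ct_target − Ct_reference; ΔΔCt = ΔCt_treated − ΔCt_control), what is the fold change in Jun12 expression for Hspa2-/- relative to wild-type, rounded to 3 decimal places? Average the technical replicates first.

0.264

Mean Ct: Jun12 wild-type 29.840; Jun12 Hspa2-/- 31.390; Gapdh wild-type 17.260; Gapdh Hspa2-/- 16.890
ΔCt(wild-type) = 29.840 − 17.260 = 12.580
ΔCt(Hspa2-/-) = 31.390 − 16.890 = 14.500
ΔΔCt = 14.500 − 12.580 = 1.920
Fold change = 2^(−1.920) = 0.2643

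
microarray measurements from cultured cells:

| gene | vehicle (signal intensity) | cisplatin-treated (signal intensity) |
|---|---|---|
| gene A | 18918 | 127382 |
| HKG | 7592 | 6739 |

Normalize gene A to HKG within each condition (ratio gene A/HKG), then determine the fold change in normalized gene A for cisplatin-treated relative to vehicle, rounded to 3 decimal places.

gene A/HKG (vehicle) = 18918 / 7592 = 2.4918
gene A/HKG (cisplatin-treated) = 127382 / 6739 = 18.902
Fold change = 18.902 / 2.4918 = 7.5857

7.586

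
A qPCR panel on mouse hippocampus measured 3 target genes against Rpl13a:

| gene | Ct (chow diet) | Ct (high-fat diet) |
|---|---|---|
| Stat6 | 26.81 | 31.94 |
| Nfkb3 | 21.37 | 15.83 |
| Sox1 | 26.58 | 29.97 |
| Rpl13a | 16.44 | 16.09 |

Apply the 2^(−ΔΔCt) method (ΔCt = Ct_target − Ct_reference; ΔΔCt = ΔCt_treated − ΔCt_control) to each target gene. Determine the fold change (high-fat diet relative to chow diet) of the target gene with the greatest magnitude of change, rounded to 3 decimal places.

0.022

Stat6: ΔΔCt = (31.94−16.09) − (26.81−16.44) = 15.85 − 10.37 = 5.48; fold change = 2^-5.48 = 0.022
Nfkb3: ΔΔCt = (15.83−16.09) − (21.37−16.44) = -0.26 − 4.93 = -5.19; fold change = 2^5.19 = 36.504
Sox1: ΔΔCt = (29.97−16.09) − (26.58−16.44) = 13.88 − 10.14 = 3.74; fold change = 2^-3.74 = 0.075
Stat6 has the largest |ΔΔCt| = 5.48.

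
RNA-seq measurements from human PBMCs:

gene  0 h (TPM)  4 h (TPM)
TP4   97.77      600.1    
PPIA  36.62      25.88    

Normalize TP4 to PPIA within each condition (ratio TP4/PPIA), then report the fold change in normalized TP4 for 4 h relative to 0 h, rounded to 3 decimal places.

8.685

TP4/PPIA (0 h) = 97.77 / 36.62 = 2.6699
TP4/PPIA (4 h) = 600.1 / 25.88 = 23.188
Fold change = 23.188 / 2.6699 = 8.6850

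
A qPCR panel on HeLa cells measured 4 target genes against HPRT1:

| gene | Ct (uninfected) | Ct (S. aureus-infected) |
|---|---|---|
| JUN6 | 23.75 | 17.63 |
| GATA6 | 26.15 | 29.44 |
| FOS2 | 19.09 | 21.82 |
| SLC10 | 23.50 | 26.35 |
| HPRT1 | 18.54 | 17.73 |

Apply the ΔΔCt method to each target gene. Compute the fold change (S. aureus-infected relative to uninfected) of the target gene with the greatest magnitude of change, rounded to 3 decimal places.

JUN6: ΔΔCt = (17.63−17.73) − (23.75−18.54) = -0.10 − 5.21 = -5.31; fold change = 2^5.31 = 39.671
GATA6: ΔΔCt = (29.44−17.73) − (26.15−18.54) = 11.71 − 7.61 = 4.10; fold change = 2^-4.10 = 0.058
FOS2: ΔΔCt = (21.82−17.73) − (19.09−18.54) = 4.09 − 0.55 = 3.54; fold change = 2^-3.54 = 0.086
SLC10: ΔΔCt = (26.35−17.73) − (23.50−18.54) = 8.62 − 4.96 = 3.66; fold change = 2^-3.66 = 0.079
JUN6 has the largest |ΔΔCt| = 5.31.

39.671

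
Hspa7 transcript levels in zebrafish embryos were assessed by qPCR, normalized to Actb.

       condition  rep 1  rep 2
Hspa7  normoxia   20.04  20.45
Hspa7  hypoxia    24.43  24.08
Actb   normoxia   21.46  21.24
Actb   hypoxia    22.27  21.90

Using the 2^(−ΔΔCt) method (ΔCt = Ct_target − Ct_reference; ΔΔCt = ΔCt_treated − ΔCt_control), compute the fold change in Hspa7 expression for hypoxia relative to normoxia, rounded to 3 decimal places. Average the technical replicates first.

Mean Ct: Hspa7 normoxia 20.245; Hspa7 hypoxia 24.255; Actb normoxia 21.350; Actb hypoxia 22.085
ΔCt(normoxia) = 20.245 − 21.350 = -1.105
ΔCt(hypoxia) = 24.255 − 22.085 = 2.170
ΔΔCt = 2.170 − (-1.105) = 3.275
Fold change = 2^(−3.275) = 0.1033

0.103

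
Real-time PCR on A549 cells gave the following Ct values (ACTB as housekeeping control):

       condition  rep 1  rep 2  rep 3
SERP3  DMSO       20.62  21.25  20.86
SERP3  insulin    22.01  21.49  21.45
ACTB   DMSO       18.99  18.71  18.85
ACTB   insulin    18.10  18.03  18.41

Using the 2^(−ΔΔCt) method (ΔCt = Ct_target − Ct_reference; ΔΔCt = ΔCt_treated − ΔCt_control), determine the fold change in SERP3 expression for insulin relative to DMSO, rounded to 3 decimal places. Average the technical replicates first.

Mean Ct: SERP3 DMSO 20.910; SERP3 insulin 21.650; ACTB DMSO 18.850; ACTB insulin 18.180
ΔCt(DMSO) = 20.910 − 18.850 = 2.060
ΔCt(insulin) = 21.650 − 18.180 = 3.470
ΔΔCt = 3.470 − 2.060 = 1.410
Fold change = 2^(−1.410) = 0.3763

0.376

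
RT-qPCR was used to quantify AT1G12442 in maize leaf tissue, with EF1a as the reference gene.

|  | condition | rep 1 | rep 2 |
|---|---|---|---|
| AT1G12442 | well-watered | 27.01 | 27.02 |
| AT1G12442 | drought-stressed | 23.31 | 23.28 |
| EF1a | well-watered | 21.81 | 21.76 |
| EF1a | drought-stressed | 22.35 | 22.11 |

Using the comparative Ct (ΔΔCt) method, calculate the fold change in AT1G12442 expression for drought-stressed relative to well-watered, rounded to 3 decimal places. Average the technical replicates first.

17.939

Mean Ct: AT1G12442 well-watered 27.015; AT1G12442 drought-stressed 23.295; EF1a well-watered 21.785; EF1a drought-stressed 22.230
ΔCt(well-watered) = 27.015 − 21.785 = 5.230
ΔCt(drought-stressed) = 23.295 − 22.230 = 1.065
ΔΔCt = 1.065 − 5.230 = -4.165
Fold change = 2^(−(-4.165)) = 2^4.165 = 17.9387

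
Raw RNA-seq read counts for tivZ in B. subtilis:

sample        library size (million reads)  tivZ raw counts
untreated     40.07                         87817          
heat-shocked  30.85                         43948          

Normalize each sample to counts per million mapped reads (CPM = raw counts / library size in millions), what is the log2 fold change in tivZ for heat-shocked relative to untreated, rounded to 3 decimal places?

CPM(untreated) = 87817 / 40.07 = 2191.5897
CPM(heat-shocked) = 43948 / 30.85 = 1424.5705
Fold change = 1424.5705 / 2191.5897 = 0.65002
log2(0.65002) = -0.6215

-0.621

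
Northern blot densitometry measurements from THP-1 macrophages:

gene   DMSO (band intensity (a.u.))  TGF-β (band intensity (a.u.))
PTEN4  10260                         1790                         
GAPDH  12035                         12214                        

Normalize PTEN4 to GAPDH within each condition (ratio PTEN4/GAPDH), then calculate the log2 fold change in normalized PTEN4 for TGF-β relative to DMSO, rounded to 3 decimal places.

-2.540

PTEN4/GAPDH (DMSO) = 10260 / 12035 = 0.85251
PTEN4/GAPDH (TGF-β) = 1790 / 12214 = 0.14655
Fold change = 0.14655 / 0.85251 = 0.1719
log2(0.1719) = -2.5403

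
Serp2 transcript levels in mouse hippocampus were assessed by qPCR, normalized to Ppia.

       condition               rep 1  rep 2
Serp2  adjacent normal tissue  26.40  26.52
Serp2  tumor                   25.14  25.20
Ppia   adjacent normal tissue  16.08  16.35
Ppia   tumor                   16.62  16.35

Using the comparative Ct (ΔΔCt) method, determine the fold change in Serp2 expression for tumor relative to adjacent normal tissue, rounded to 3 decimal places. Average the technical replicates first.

2.949

Mean Ct: Serp2 adjacent normal tissue 26.460; Serp2 tumor 25.170; Ppia adjacent normal tissue 16.215; Ppia tumor 16.485
ΔCt(adjacent normal tissue) = 26.460 − 16.215 = 10.245
ΔCt(tumor) = 25.170 − 16.485 = 8.685
ΔΔCt = 8.685 − 10.245 = -1.560
Fold change = 2^(−(-1.560)) = 2^1.560 = 2.9485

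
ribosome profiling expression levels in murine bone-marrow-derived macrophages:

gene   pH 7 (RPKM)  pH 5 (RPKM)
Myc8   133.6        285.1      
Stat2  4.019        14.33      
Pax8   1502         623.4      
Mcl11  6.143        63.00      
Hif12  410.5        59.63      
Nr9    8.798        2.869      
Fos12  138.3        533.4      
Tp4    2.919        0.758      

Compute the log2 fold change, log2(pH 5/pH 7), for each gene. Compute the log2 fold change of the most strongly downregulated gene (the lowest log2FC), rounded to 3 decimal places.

-2.783

log2(285.1/133.6) = 1.094  (Myc8)
log2(14.33/4.019) = 1.834  (Stat2)
log2(623.4/1502) = -1.269  (Pax8)
log2(63.00/6.143) = 3.358  (Mcl11)
log2(59.63/410.5) = -2.783  (Hif12)
log2(2.869/8.798) = -1.617  (Nr9)
log2(533.4/138.3) = 1.947  (Fos12)
log2(0.758/2.919) = -1.945  (Tp4)
Hif12 is most strongly downregulated.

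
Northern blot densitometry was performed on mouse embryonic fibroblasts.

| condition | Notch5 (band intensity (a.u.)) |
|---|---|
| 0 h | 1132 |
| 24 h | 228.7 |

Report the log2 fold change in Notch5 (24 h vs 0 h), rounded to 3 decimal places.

Fold change = 228.7 / 1132 = 0.2020
log2(0.2020) = -2.3073

-2.307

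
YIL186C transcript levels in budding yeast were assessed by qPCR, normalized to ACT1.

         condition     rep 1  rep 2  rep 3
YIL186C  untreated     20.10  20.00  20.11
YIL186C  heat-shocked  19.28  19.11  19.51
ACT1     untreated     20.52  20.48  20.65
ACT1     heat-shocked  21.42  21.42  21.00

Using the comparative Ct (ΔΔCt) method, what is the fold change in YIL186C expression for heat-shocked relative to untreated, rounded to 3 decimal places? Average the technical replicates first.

Mean Ct: YIL186C untreated 20.070; YIL186C heat-shocked 19.300; ACT1 untreated 20.550; ACT1 heat-shocked 21.280
ΔCt(untreated) = 20.070 − 20.550 = -0.480
ΔCt(heat-shocked) = 19.300 − 21.280 = -1.980
ΔΔCt = -1.980 − (-0.480) = -1.500
Fold change = 2^(−(-1.500)) = 2^1.500 = 2.8284

2.828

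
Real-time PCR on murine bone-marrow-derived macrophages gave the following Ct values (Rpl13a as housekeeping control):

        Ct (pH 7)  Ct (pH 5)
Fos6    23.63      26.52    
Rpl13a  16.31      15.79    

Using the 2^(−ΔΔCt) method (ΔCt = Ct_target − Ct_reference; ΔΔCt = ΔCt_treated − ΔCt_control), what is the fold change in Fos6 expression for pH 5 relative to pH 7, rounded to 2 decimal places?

ΔCt(pH 7) = 23.630 − 16.310 = 7.320
ΔCt(pH 5) = 26.520 − 15.790 = 10.730
ΔΔCt = 10.730 − 7.320 = 3.410
Fold change = 2^(−3.410) = 0.094

0.09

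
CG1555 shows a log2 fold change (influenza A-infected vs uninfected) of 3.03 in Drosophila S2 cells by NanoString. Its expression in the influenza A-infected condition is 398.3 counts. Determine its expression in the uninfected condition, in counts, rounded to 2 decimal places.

Fold change = 2^(3.03) = 8.1681
uninfected expression = 398.3 / 8.1681 = 48.76

48.76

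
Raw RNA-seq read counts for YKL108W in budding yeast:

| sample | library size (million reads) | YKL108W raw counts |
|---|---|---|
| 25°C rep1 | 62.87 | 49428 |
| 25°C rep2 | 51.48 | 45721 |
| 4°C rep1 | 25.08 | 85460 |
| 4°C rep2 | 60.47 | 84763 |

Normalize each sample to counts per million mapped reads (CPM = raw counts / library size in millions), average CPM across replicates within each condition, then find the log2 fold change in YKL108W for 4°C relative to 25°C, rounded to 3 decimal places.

CPM(25°C rep1) = 49428 / 62.87 = 786.1937
CPM(25°C rep2) = 45721 / 51.48 = 888.1313
CPM(4°C rep1) = 85460 / 25.08 = 3407.4960
CPM(4°C rep2) = 84763 / 60.47 = 1401.7364
mean CPM(25°C) = 837.1625; mean CPM(4°C) = 2404.6162
Fold change = 2404.6162 / 837.1625 = 2.87234
log2(2.87234) = 1.5222

1.522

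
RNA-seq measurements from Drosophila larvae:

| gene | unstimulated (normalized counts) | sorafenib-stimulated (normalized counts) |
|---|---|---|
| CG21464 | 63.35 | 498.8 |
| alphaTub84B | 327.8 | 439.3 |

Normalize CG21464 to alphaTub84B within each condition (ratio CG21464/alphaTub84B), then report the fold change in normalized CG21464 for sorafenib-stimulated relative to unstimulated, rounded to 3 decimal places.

CG21464/alphaTub84B (unstimulated) = 63.35 / 327.8 = 0.19326
CG21464/alphaTub84B (sorafenib-stimulated) = 498.8 / 439.3 = 1.1354
Fold change = 1.1354 / 0.19326 = 5.8753

5.875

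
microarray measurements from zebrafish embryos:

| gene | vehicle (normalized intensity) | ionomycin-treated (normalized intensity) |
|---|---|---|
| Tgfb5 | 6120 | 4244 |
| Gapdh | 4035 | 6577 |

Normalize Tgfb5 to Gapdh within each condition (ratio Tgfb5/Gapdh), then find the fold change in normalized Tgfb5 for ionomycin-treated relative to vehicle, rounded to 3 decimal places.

Tgfb5/Gapdh (vehicle) = 6120 / 4035 = 1.5167
Tgfb5/Gapdh (ionomycin-treated) = 4244 / 6577 = 0.64528
Fold change = 0.64528 / 1.5167 = 0.4254

0.425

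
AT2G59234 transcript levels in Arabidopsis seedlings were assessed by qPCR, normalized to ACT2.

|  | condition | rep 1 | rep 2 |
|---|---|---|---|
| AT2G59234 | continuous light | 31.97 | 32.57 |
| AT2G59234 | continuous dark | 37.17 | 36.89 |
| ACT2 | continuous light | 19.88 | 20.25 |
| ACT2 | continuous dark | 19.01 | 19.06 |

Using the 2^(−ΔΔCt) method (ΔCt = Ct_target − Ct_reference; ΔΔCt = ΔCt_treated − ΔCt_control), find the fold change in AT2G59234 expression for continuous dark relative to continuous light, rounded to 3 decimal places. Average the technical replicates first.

0.018

Mean Ct: AT2G59234 continuous light 32.270; AT2G59234 continuous dark 37.030; ACT2 continuous light 20.065; ACT2 continuous dark 19.035
ΔCt(continuous light) = 32.270 − 20.065 = 12.205
ΔCt(continuous dark) = 37.030 − 19.035 = 17.995
ΔΔCt = 17.995 − 12.205 = 5.790
Fold change = 2^(−5.790) = 0.0181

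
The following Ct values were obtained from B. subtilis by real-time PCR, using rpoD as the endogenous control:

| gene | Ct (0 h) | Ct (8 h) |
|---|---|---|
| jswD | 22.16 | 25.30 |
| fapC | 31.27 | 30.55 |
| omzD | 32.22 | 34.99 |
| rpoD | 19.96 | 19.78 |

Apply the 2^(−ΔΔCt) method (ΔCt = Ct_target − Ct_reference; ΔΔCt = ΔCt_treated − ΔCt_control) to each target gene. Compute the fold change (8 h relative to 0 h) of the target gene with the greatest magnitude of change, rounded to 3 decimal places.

0.100

jswD: ΔΔCt = (25.30−19.78) − (22.16−19.96) = 5.52 − 2.20 = 3.32; fold change = 2^-3.32 = 0.100
fapC: ΔΔCt = (30.55−19.78) − (31.27−19.96) = 10.77 − 11.31 = -0.54; fold change = 2^0.54 = 1.454
omzD: ΔΔCt = (34.99−19.78) − (32.22−19.96) = 15.21 − 12.26 = 2.95; fold change = 2^-2.95 = 0.129
jswD has the largest |ΔΔCt| = 3.32.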